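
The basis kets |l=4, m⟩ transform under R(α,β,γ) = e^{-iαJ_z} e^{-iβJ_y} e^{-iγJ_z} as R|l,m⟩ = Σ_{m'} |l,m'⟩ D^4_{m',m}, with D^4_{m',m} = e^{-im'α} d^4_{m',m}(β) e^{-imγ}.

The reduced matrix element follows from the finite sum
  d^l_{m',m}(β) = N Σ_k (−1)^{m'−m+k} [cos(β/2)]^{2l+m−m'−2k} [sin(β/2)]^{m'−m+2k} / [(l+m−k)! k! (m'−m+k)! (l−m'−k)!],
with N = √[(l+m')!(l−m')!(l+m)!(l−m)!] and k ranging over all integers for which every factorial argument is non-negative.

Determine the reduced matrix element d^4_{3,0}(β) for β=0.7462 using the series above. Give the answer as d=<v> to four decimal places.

d^4_{3,0}(β=0.7462) via the finite sum:
c=cos(0.746200/2)=0.931202, s=sin(0.746200/2)=0.364504; N=√[5040·1·24·24]=1703.830978
k: max(0,(0)−(3))=0 … min(4+(0),4−(3))=1
  k=0: (−1)^3·1703.8310/(144)·0.9312^5·0.3645^3 = -0.401227
  k=1: (−1)^4·1703.8310/(144)·0.9312^3·0.3645^5 = +0.061476
d^4_{3,0}(0.7462) = -0.401227 +0.061476 = -0.339751

d=-0.3398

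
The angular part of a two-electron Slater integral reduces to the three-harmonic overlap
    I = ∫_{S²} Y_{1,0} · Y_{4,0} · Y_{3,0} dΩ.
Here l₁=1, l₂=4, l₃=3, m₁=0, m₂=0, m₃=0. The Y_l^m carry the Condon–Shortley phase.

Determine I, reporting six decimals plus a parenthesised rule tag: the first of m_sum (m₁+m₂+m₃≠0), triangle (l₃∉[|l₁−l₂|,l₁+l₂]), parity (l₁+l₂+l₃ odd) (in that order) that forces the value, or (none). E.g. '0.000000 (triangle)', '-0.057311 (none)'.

Rules hold: Σm=0, L=8 even, 3≤3≤5.
N = 3·9·7 = 189
Δ = 2!·0!·6!/9! = 1/252
Racah Σ t=1..1: t=1:−1/36 = -1/36
⇒ 3j(1 4 3; 0 0 0)² = 4/63, sgn +1
(m-triple is (0,0,0) — same symbol as above.)
4πI² = N·(3j₀)²·(3jₘ)² = 16/21
I = +1·√(0.761905/4π) = 0.24623252
No selection rule forces the value: the integral is nonzero (none).

0.246233 (none)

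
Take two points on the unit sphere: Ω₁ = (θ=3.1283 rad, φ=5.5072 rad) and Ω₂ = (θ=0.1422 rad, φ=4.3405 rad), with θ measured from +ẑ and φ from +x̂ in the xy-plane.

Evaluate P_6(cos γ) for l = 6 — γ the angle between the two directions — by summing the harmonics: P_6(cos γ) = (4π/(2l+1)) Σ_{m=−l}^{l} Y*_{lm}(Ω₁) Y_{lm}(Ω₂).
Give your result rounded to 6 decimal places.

Term-by-term m-sum for l=6 (normalisation 4π/13 = 0.966644):
  m=-6: (-0.00000 + 0.00000j) × (0.00000 - 0.00000j) = 0.00000 + 0.00000j  (running Σ = 0.00000 + 0.00000j)
  m=-5: (0.00000 - 0.00000j) × (-0.00009 - 0.00003j) = -0.00000 + 0.00000j  (running Σ = -0.00000 + 0.00000j)
  m=-4: (-0.00000 - 0.00000j) × (0.00012 + 0.00140j) = -0.00000 - 0.00000j  (running Σ = -0.00000 - 0.00000j)
  m=-3: (0.00001 + 0.00001j) × (0.01282 - 0.00628j) = 0.00000 + 0.00000j  (running Σ = 0.00000 + 0.00000j)
  m=-2: (0.00002 - 0.00092j) × (-0.07245 - 0.06665j) = -0.00006 + 0.00007j  (running Σ = -0.00006 + 0.00007j)
  m=-1: (-0.03124 + 0.03066j) × (-0.15311 + 0.39255j) = -0.00725 - 0.01696j  (running Σ = -0.00731 - 0.01689j)
  m=0: (1.01522 + 0.00000j) × (0.81218 + 0.00000j) = 0.82454 + 0.00000j  (running Σ = 0.81723 - 0.01689j)
  m=1: (0.03124 + 0.03066j) × (0.15311 + 0.39255j) = -0.00725 + 0.01696j  (running Σ = 0.80998 + 0.00007j)
  m=2: (0.00002 + 0.00092j) × (-0.07245 + 0.06665j) = -0.00006 - 0.00007j  (running Σ = 0.80992 + 0.00000j)
  m=3: (-0.00001 + 0.00001j) × (-0.01282 - 0.00628j) = 0.00000 - 0.00000j  (running Σ = 0.80992 - 0.00000j)
  m=4: (-0.00000 + 0.00000j) × (0.00012 - 0.00140j) = -0.00000 + 0.00000j  (running Σ = 0.80992 + 0.00000j)
  m=5: (-0.00000 - 0.00000j) × (0.00009 - 0.00003j) = -0.00000 - 0.00000j  (running Σ = 0.80992 + 0.00000j)
  m=6: (-0.00000 - 0.00000j) × (0.00000 + 0.00000j) = 0.00000 - 0.00000j  (running Σ = 0.80992 - 0.00000j)
Accumulated sum 0.80992 - 0.00000j; after 4π/(2l+1) scaling, 0.78290 - 0.00000j ⇒ P_6 = 0.782901

0.782901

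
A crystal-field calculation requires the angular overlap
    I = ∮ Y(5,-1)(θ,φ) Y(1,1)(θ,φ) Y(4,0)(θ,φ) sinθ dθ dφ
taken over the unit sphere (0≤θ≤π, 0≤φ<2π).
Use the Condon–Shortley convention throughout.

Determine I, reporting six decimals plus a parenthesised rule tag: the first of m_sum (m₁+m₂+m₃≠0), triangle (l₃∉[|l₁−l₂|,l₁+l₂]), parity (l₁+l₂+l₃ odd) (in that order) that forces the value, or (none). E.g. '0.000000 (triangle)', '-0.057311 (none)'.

Checks pass: Σm=0; 10 even; l₃=4∈[4,6].
(2·5+1)(2·1+1)(2·4+1) = 297
Δ: 2! 8! 0! / 11! → 1/495
sum: t=1:−1/576 = -1/576
3j²(5 1 4; 0 0 0) = Δ·Π!·Σ² = 5/99  (sign -1)
sum: t=2:+1/1152 = 1/1152
3j²(5 1 4; -1 1 0) = Δ·Π!·Σ² = 1/33  (sign +1)
combine: 4πI² = 297·5/99·1/33 = 5/11
take √, sign -1: I = -0.19018827
No selection rule forces the value: the integral is nonzero (none).

-0.190188 (none)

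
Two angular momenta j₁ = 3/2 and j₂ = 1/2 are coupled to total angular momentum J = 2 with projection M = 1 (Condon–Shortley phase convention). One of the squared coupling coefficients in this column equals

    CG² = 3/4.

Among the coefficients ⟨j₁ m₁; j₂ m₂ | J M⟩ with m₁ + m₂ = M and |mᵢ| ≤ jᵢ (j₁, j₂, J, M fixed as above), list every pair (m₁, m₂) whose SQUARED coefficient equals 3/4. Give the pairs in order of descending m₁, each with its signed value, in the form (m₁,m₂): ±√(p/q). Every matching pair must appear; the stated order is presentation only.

Admissible pairs with m₁+m₂ = M = 1: (1/2,1/2), (3/2,-1/2)
  (m₁,m₂)=(3/2,-1/2): CG² = 1/4, CG = +√(1/4)
  (m₁,m₂)=(1/2,1/2): CG² = 3/4, CG = +√(3/4)   ← matches the target
Pairs with CG² = 3/4: (1/2,1/2): +√(3/4)

(1/2,1/2): +√(3/4)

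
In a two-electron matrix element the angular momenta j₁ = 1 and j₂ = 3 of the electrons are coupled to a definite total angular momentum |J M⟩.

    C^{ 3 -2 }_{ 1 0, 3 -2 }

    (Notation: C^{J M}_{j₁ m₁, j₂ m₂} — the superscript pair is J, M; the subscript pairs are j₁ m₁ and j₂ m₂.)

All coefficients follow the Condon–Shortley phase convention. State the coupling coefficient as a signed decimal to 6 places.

+0.577350

j₁+j₂−J=1  J+j₁−j₂=1  J−j₁+j₂=5  j₁+j₂+J+1=8
(j₁±m₁, j₂±m₂, J±M) = (1,1,1,5,1,5)
P² = 300
sum k=0..1:
  [0] +1/24 = 1/24
  [1] −1/120 = -1/120
S = 1/30
C² = P²·S² = 1/3 ; C = +0.577350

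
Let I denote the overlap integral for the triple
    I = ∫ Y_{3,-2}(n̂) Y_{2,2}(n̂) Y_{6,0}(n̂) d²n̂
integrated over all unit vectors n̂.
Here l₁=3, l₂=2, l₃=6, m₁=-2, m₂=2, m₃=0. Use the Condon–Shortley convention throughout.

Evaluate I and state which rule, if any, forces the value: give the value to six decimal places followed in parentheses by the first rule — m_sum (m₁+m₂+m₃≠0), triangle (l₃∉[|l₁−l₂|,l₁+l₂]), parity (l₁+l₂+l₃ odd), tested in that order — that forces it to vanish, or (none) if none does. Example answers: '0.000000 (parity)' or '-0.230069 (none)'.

triangle: need 1≤l₃≤5, have 6; I=0

0.000000 (triangle)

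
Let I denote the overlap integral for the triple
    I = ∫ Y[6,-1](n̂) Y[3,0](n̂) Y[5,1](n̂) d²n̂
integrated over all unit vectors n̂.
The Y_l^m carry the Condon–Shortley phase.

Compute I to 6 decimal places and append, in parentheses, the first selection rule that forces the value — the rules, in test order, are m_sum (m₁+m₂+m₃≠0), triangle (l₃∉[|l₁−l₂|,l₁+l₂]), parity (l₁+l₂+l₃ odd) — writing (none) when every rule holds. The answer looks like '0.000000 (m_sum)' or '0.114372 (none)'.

Checks pass: Σm=0; 14 even; l₃=5∈[3,9].
(2·6+1)(2·3+1)(2·5+1) = 1001
Δ: 4! 8! 2! / 15! → 1/675675
sum: t=1:−1/8640 t=2:+1/2304 t=3:−1/8640 = 7/34560
3j²(6 3 5; 0 0 0) = Δ·Π!·Σ² = 7/429  (sign -1)
sum: t=1:−1/17280 t=2:+1/2880 t=3:−1/6912 = 1/6912
3j²(6 3 5; -1 0 1) = Δ·Π!·Σ² = 5/429  (sign +1)
combine: 4πI² = 1001·7/429·5/429 = 245/1287
take √, sign -1: I = -0.12308038
No selection rule forces the value: the integral is nonzero (none).

-0.123080 (none)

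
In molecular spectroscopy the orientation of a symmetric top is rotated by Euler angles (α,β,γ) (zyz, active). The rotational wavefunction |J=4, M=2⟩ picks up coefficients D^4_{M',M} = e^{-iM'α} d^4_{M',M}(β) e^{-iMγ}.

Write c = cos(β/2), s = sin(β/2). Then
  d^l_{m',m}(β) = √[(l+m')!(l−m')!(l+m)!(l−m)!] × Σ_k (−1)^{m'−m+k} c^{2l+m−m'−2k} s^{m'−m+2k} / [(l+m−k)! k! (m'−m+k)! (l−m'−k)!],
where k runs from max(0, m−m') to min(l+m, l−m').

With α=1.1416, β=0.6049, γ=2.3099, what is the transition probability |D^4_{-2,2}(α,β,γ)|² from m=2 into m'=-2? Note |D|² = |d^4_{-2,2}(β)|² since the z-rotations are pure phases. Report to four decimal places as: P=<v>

First d^4_{-2,2}(β=0.6049), then the phase factors e^{-i(-2)α} and e^{-i(2)γ}:
With c≡cos(β/2)=0.954610 and s≡sin(β/2)=0.297860, N=[2·720·720·2]^{1/2}=1440.000000
The bounds max(0,m−m')=4 and min(l+m,l−m')=6 give 3 terms
  k=4: (−1)^0·1440.0000/(96)·0.9546^4·0.2979^4 = +0.098049
  k=5: (−1)^1·1440.0000/(120)·0.9546^2·0.2979^6 = -0.007637
  k=6: (−1)^2·1440.0000/(1440)·0.9546^0·0.2979^8 = +0.000062
d^4_{-2,2}(0.6049) = +0.098049 -0.007637 +0.000062 = +0.090474
|D^4_{-2,2}|² = |d^4_{-2,2}(β)|² = (+0.090474)² = 0.008186 (the z-rotation phases have unit modulus)

P=0.0082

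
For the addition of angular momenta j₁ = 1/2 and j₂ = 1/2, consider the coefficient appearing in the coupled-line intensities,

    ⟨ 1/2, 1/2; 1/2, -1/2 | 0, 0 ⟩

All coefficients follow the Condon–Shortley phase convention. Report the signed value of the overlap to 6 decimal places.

+0.707107  (= +√(1/2))

√[1·1!0!0!/2! · 1!0!0!1!0!0!] = √(1/2)
  +(−1)^0/∏(0,1,0,0,0,0)! = 1  (running 1)
⟨..|..⟩ = √(1/2)·(1) = +0.707107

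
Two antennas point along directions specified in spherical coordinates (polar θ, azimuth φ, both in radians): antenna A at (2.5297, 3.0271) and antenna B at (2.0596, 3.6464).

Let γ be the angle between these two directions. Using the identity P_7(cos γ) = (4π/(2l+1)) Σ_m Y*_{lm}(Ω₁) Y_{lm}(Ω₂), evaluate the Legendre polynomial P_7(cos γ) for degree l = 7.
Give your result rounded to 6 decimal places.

Addition theorem: P_7(cos γ) = (4π/15) Σ_m Y*_{lm}(Ω₁) Y_{lm}(Ω₂), m = −7…7:
  m=-7: Y*=-0.00718 + 0.00741j  Y=0.19324 - 0.07990j  product -0.00079 + 0.00201j
  m=-6: Y*=-0.04254 + 0.03489j  Y=0.41348 + 0.04682j  product -0.01922 + 0.01244j
  m=-5: Y*=-0.14872 + 0.09585j  Y=0.29954 + 0.21274j  product -0.06494 - 0.00293j
  m=-4: Y*=-0.33498 + 0.16512j  Y=-0.01212 - 0.02520j  product 0.00822 + 0.00644j
  m=-3: Y*=-0.45368 + 0.16226j  Y=0.01974 - 0.34971j  product 0.04779 + 0.16186j
  m=-2: Y*=-0.22620 + 0.05272j  Y=0.07016 - 0.11162j  product -0.00999 + 0.02895j
  m=-1: Y*=0.28161 - 0.03238j  Y=-0.26160 + 0.14455j  product -0.06899 + 0.04918j
  m=+0: Y*=0.33604 + 0.00000j  Y=-0.17195 + 0.00000j  product -0.05778 + 0.00000j
  m=+1: Y*=-0.28161 - 0.03238j  Y=0.26160 + 0.14455j  product -0.06899 - 0.04918j
  m=+2: Y*=-0.22620 - 0.05272j  Y=0.07016 + 0.11162j  product -0.00999 - 0.02895j
  m=+3: Y*=0.45368 + 0.16226j  Y=-0.01974 - 0.34971j  product 0.04779 - 0.16186j
  m=+4: Y*=-0.33498 - 0.16512j  Y=-0.01212 + 0.02520j  product 0.00822 - 0.00644j
  m=+5: Y*=0.14872 + 0.09585j  Y=-0.29954 + 0.21274j  product -0.06494 + 0.00293j
  m=+6: Y*=-0.04254 - 0.03489j  Y=0.41348 - 0.04682j  product -0.01922 - 0.01244j
  m=+7: Y*=0.00718 + 0.00741j  Y=-0.19324 - 0.07990j  product -0.00079 - 0.00201j
Accumulated sum -0.27362 - 0.00000j; after 4π/(2l+1) scaling, -0.22922 - 0.00000j ⇒ P_7 = -0.229225

-0.229225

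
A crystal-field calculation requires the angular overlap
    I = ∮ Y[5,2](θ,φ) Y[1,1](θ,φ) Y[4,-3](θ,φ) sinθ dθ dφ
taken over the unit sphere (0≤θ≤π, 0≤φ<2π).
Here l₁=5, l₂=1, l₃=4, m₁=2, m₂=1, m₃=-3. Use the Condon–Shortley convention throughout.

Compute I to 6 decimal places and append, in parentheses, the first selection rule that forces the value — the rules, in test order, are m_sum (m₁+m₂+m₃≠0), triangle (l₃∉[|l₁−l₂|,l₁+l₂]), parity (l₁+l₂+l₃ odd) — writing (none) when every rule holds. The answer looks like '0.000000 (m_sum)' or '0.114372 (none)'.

m-sum 0 ✓  L=10 even ✓  4≤4≤6 ✓
Π(2lᵢ+1) = 11×3×9 = 297
triangle coeff Δ(5,1,4) = 1/495
Σ_t [1,1]: t=1:−1/576 = -1/576
(3j)²=5/99 [(5 1 4; 0 0 0)], sign=-1
Σ_t [2,2]: t=2:+1/10080 = 1/10080
(3j)²=1/165 [(5 1 4; 2 1 -3)], sign=-1
⇒ 4πI² = 1/11
I = (+1)√(1/11/(4π)) = 0.08505478
No selection rule forces the value: the integral is nonzero (none).

0.085055 (none)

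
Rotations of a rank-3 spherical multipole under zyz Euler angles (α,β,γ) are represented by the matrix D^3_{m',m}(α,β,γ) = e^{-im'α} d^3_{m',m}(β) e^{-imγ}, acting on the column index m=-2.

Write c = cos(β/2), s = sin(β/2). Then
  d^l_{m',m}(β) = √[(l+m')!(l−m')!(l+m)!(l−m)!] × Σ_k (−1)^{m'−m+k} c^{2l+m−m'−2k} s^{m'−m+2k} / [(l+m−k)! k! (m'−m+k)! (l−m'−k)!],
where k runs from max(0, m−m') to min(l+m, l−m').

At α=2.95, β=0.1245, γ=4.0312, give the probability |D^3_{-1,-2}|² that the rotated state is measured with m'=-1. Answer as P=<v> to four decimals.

Split into d^3_{-1,-2}(β=0.1245) × two z-phases.
Half-angle: c=0.998063, s=0.062210. N=√(2·24·1·120)=75.894664
k∈{0,1} keeps every argument non-negative
  k=0: (−1)^1·75.8947/(24)·0.9981^5·0.0622^1 = -0.194827
  k=1: (−1)^2·75.8947/(12)·0.9981^3·0.0622^3 = +0.001514
d^3_{-1,-2}(0.1245) = -0.194827 +0.001514 = -0.193313
|D^3_{-1,-2}|² = |d^3_{-1,-2}(β)|² = (-0.193313)² = 0.037370 (the z-rotation phases have unit modulus)

P=0.0374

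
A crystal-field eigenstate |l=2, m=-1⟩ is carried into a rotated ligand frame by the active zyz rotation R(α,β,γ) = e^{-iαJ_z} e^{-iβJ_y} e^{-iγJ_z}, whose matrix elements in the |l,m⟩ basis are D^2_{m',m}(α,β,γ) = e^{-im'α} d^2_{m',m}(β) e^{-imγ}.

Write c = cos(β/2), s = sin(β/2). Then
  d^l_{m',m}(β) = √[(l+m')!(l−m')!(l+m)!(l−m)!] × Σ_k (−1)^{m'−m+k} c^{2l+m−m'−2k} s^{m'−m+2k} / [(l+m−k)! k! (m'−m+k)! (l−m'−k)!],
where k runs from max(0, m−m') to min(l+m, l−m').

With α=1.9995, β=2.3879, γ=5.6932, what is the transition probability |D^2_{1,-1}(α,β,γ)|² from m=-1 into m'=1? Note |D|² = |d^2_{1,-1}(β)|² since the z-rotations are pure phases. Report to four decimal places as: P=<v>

Split into d^2_{1,-1}(β=2.3879) × two z-phases.
c=cos(2.387900/2)=0.367990, s=sin(2.387900/2)=0.929830; N=√[6·1·1·6]=6.000000
The bounds max(0,m−m')=0 and min(l+m,l−m')=1 give 2 terms
  k=0: (−1)^2·6.0000/(2)·0.3680^2·0.9298^2 = +0.351237
  k=1: (−1)^3·6.0000/(6)·0.3680^0·0.9298^4 = -0.747504
d^2_{1,-1}(2.3879) = +0.351237 -0.747504 = -0.396268
|D^2_{1,-1}|² = |d^2_{1,-1}(β)|² = (-0.396268)² = 0.157028 (the z-rotation phases have unit modulus)

P=0.1570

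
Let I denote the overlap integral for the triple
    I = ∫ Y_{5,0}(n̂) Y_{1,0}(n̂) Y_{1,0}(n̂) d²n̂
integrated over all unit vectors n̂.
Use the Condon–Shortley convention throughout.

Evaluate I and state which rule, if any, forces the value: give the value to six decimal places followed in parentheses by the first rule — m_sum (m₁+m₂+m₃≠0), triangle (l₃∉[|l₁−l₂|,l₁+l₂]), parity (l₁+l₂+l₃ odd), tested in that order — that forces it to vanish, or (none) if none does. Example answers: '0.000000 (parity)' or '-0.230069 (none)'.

triangle: need 4≤l₃≤6, have 1; I=0

0.000000 (triangle)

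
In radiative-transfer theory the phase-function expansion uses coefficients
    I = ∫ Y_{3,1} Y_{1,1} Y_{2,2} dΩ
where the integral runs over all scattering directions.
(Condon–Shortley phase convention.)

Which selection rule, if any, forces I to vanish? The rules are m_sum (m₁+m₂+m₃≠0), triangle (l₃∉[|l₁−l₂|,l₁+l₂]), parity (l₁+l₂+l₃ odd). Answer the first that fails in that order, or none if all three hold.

m_sum

Σmᵢ = 4  ✗
l₃∈[|l₁−l₂|,l₁+l₂]=[2,4], have l₃=2
Σlᵢ = 6 ⇒ even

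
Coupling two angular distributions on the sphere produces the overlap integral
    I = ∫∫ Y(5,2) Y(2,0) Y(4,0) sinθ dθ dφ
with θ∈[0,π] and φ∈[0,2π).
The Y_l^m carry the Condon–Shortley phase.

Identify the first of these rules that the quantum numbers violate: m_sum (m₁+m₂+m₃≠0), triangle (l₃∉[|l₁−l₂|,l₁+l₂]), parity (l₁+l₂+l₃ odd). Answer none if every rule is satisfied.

azimuthal sum: 2 + 0 + 0 = 2  ✗
3 ≤ 4 ≤ 7 (triangle on l)
L = 5 + 2 + 4 = 11 (odd)

m_sum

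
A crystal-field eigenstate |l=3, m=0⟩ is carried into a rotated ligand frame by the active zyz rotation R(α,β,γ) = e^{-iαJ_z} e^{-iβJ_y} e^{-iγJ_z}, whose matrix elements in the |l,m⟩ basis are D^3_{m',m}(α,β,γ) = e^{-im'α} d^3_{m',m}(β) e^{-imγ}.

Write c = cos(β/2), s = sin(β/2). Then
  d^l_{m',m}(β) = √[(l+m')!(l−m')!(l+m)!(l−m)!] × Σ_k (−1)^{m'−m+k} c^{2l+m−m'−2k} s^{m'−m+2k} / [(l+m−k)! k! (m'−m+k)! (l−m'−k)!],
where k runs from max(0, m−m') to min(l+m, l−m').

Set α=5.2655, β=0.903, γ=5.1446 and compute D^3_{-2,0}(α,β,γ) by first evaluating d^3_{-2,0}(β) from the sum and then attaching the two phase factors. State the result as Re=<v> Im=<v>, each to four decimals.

D^3_{-2,0}(5.2655,0.9030,5.1446) = e^{-i·-2·5.2655}·d^3_{-2,0}(0.9030)·e^{-i·0·5.1446}. Compute d first:
With c≡cos(β/2)=0.899794 and s≡sin(β/2)=0.436316, N=[1·120·6·6]^{1/2}=65.726707
k∈{2,3} keeps every argument non-negative
  k=2: (−1)^0·65.7267/(12)·0.8998^4·0.4363^2 = +0.683493
  k=3: (−1)^1·65.7267/(12)·0.8998^2·0.4363^4 = -0.160713
d^3_{-2,0}(0.9030) = +0.683493 -0.160713 = +0.522780
Phases: e^{-i·(-2)·5.2655}=-0.448042-0.894012i, e^{-i·(0)·5.1446}=+1.000000+0.000000i ⇒ D=-0.234228-0.467372i

Re=-0.2342 Im=-0.4674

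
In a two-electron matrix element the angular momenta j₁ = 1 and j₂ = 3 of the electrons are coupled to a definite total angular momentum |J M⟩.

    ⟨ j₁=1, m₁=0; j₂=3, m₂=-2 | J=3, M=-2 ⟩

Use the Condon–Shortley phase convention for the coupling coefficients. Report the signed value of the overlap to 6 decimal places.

j₁+j₂−J=1  J+j₁−j₂=1  J−j₁+j₂=5  j₁+j₂+J+1=8
(j₁±m₁, j₂±m₂, J±M) = (1,1,1,5,1,5)
P² = 300
sum k=0..1:
  [0] +1/24 = 1/24
  [1] −1/120 = -1/120
S = 1/30
C² = P²·S² = 1/3 ; C = +0.577350

+0.577350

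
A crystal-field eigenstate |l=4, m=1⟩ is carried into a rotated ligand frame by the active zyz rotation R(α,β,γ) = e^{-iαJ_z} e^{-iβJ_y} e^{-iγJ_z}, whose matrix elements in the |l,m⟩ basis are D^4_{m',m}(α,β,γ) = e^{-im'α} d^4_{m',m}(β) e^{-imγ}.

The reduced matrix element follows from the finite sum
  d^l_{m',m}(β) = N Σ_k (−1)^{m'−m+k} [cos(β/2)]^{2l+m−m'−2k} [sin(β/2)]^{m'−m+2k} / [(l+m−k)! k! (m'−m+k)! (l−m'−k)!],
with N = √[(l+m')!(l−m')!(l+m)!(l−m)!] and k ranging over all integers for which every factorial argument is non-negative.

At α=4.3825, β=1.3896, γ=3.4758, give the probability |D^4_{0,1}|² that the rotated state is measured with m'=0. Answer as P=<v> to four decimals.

P=0.0755

D^4_{0,1}(4.3825,1.3896,3.4758) = e^{-i·0·4.3825}·d^4_{0,1}(1.3896)·e^{-i·1·3.4758}. Compute d first:
c=cos(1.389600/2)=0.768182, s=sin(1.389600/2)=0.640232; N=√[24·24·120·6]=643.987578
k∈{1,2,3,4} keeps every argument non-negative
  k=1: (−1)^0·643.9876/(144)·0.7682^7·0.6402^1 = +0.451960
  k=2: (−1)^1·643.9876/(24)·0.7682^5·0.6402^3 = -1.883640
  k=3: (−1)^2·643.9876/(24)·0.7682^3·0.6402^5 = +1.308412
  k=4: (−1)^3·643.9876/(144)·0.7682^1·0.6402^7 = -0.151475
d^4_{0,1}(1.3896) = +0.451960 -1.883640 +1.308412 -0.151475 = -0.274743
|D^4_{0,1}|² = |d^4_{0,1}(β)|² = (-0.274743)² = 0.075484 (the z-rotation phases have unit modulus)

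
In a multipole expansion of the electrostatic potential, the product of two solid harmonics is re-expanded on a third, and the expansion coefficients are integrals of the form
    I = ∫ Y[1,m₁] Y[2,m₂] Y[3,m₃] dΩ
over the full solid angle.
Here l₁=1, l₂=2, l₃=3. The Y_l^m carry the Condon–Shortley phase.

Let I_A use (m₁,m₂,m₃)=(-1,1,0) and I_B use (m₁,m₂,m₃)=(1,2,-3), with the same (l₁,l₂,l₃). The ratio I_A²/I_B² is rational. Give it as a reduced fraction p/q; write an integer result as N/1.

1/5

Same 1,2,3: normalisation and zero-m 3j drop out of the ratio.
A: Δ: 0! 2! 4! / 7! → 1/105; sum: t=0:+1/12 = 1/12; 3j²(1 2 3; -1 1 0) = Δ·Π!·Σ² = 1/35  (sign -1)
B: Δ: 0! 2! 4! / 7! → 1/105; sum: t=0:+1/48 = 1/48; 3j²(1 2 3; 1 2 -3) = Δ·Π!·Σ² = 1/7  (sign +1)
I_A²/I_B² = (1/35)/(1/7) = 1/5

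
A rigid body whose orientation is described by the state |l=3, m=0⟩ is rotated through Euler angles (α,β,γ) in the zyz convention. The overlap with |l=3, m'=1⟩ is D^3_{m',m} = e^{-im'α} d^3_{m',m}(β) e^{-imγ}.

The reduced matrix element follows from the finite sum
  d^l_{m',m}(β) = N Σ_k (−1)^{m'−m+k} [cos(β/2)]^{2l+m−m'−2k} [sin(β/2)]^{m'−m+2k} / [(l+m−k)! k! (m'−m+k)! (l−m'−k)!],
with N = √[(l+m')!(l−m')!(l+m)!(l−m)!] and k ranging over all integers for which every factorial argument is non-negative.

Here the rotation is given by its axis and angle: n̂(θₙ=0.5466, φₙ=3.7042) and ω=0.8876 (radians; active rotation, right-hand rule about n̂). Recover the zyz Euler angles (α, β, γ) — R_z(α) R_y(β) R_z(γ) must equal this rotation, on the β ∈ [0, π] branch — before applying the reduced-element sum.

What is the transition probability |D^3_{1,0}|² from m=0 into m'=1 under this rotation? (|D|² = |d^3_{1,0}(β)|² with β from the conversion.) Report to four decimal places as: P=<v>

P=0.3310

Axis–angle → zyz. n̂ = (sinθₙcosφₙ, sinθₙsinφₙ, cosθₙ) = (-0.439670, -0.277250, +0.854297), ω = 0.8876.
R = I cosω + sinω [n̂]ₓ + (1−cosω) n̂n̂ᵀ gives
  R = [+0.702553, -0.617610, -0.353520; +0.707504, +0.659618, +0.253656; +0.076528, -0.428324, +0.900379]
β = atan2(√(R₁₃²+R₂₃²), R₃₃) = 0.450157; α = atan2(R₂₃, R₁₃) mod 2π = 2.519208; γ = atan2(R₃₂, −R₃₁) mod 2π = 4.535586
Split into d^3_{1,0}(β=0.4502) × two z-phases.
With c≡cos(β/2)=0.974777 and s≡sin(β/2)=0.223183, N=[24·2·6·6]^{1/2}=41.569219
The bounds max(0,m−m')=0 and min(l+m,l−m')=2 give 3 terms
  k=0: (−1)^1·41.5692/(12)·0.9748^5·0.2232^1 = -0.680419
  k=1: (−1)^2·41.5692/(4)·0.9748^3·0.2232^3 = +0.107006
  k=2: (−1)^3·41.5692/(12)·0.9748^1·0.2232^5 = -0.001870
d^3_{1,0}(0.4502) = -0.680419 +0.107006 -0.001870 = -0.575283
|D^3_{1,0}|² = |d^3_{1,0}(β)|² = (-0.575283)² = 0.330951 (the z-rotation phases have unit modulus)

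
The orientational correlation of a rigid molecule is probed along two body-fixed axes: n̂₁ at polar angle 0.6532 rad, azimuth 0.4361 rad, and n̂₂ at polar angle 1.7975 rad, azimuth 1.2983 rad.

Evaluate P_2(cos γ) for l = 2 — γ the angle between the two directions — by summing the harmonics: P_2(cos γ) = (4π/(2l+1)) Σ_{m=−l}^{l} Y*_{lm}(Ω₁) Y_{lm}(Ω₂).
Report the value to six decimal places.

-0.435804

Addition theorem: P_2(cos γ) = (4π/5) Σ_m Y*_{lm}(Ω₁) Y_{lm}(Ω₂), m = −2…2:
  [-2]  conj(Y_{2,-2})(Ω₁) = (0.091754, 0.109245) ; Y_{2,-2}(Ω₂) = (-0.313628, -0.190133) ; Δ = (-0.008006, -0.051708)
  [-1]  conj(Y_{2,-1})(Ω₁) = (0.337955, 0.157495) ; Y_{2,-1}(Ω₂) = (-0.045538, 0.162957) ; Δ = (-0.041055, 0.047900)
  [+0]  conj(Y_{2,0})(Ω₁) = (0.281326, -0.000000) ; Y_{2,0}(Ω₂) = (-0.267591, 0.000000) ; Δ = (-0.075280, 0.000000)
  [+1]  conj(Y_{2,1})(Ω₁) = (-0.337955, 0.157495) ; Y_{2,1}(Ω₂) = (0.045538, 0.162957) ; Δ = (-0.041055, -0.047900)
  [+2]  conj(Y_{2,2})(Ω₁) = (0.091754, -0.109245) ; Y_{2,2}(Ω₂) = (-0.313628, 0.190133) ; Δ = (-0.008006, 0.051708)
Total Σ_m = (-0.173401, 0.000000). Multiply by 2.513274: (-0.435804, 0.000000). P_2(cos γ) = -0.435804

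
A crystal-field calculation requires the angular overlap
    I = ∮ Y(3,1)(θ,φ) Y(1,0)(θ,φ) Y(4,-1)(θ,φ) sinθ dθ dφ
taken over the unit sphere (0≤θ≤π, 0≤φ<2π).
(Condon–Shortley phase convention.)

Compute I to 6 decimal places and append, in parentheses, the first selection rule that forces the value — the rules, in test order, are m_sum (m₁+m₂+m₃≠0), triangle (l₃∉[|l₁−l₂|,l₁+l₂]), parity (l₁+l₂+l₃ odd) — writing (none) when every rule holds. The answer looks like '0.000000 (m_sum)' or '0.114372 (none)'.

Checks pass: Σm=0; 8 even; l₃=4∈[2,4].
(2·3+1)(2·1+1)(2·4+1) = 189
Δ: 0! 6! 2! / 9! → 1/252
sum: t=0:+1/36 = 1/36
3j²(3 1 4; 0 0 0) = Δ·Π!·Σ² = 4/63  (sign +1)
sum: t=0:+1/48 = 1/48
3j²(3 1 4; 1 0 -1) = Δ·Π!·Σ² = 5/84  (sign -1)
combine: 4πI² = 189·4/63·5/84 = 5/7
take √, sign -1: I = -0.23841361
No selection rule forces the value: the integral is nonzero (none).

-0.238414 (none)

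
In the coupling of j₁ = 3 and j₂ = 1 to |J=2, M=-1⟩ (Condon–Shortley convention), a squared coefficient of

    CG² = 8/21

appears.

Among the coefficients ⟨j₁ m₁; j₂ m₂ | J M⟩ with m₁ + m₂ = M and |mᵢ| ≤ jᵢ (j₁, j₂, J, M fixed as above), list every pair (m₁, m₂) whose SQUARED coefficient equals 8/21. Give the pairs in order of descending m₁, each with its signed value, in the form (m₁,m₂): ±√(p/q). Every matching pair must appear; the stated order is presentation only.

Admissible pairs with m₁+m₂ = M = -1: (-2,1), (-1,0), (0,-1)
  (m₁,m₂)=(0,-1): CG² = 1/7, CG = +√(1/7)
  (m₁,m₂)=(-1,0): CG² = 8/21, CG = −√(8/21)   ← matches the target
  (m₁,m₂)=(-2,1): CG² = 10/21, CG = +√(10/21)
Pairs with CG² = 8/21: (-1,0): −√(8/21)

(-1,0): −√(8/21)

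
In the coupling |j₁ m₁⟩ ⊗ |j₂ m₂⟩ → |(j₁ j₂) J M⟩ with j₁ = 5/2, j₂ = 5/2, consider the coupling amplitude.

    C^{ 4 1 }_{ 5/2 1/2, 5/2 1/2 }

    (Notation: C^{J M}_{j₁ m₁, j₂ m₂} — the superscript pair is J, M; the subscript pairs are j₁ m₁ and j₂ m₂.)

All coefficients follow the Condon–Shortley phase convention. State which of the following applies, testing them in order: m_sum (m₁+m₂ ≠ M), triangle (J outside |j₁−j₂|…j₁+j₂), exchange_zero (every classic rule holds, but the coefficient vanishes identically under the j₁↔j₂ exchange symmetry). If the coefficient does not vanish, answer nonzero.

exchange_zero

m-sum: m₁+m₂ = 1/2+1/2 = 1, M = 1  ✓
triangle: |j₁−j₂| = 0 ≤ J = 4 ≤ j₁+j₂ = 5  ✓
exchange: j₁=j₂ and m₁=m₂, and (−1)^(j₁+j₂−J) = (−1)^1 = −1 forces ⟨j₁m₁;j₂m₂|JM⟩ = −⟨j₂m₂;j₁m₁|JM⟩ = −⟨j₁m₁;j₂m₂|JM⟩ ⇒ the coefficient vanishes identically
Racah sum check: Σ_k collapses to 0 ⇒ CG = 0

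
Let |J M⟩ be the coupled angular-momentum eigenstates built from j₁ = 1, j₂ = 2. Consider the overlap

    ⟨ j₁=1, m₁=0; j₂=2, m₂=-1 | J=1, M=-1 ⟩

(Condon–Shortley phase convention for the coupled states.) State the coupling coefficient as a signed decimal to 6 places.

-0.547723  (= −√(3/10))

triangle: 2!·0!·2!/5! = 4/120
(j±m)!: 1!·1!·1!·3!·0!·2! = 12
prefactor² = (2J+1)·Δ·N² = 6/5
  k=1: −1/(1!·1!·0!·0!·0!·2!) = -1/2
Σ = -1/2  ⇒  CG² = 6/5·(-1/2)² = 3/10
CG = −√(3/10) = -0.547723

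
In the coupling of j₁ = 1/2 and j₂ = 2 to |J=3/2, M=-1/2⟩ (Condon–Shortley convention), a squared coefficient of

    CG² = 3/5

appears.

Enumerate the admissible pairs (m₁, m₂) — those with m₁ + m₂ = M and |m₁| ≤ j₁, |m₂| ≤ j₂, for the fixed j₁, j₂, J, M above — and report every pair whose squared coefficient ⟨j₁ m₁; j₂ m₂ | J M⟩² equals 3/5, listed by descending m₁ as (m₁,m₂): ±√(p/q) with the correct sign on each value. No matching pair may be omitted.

(1/2,-1): +√(3/5)

Admissible pairs with m₁+m₂ = M = -1/2: (-1/2,0), (1/2,-1)
  (m₁,m₂)=(1/2,-1): CG² = 3/5, CG = +√(3/5)   ← matches the target
  (m₁,m₂)=(-1/2,0): CG² = 2/5, CG = −√(2/5)
Pairs with CG² = 3/5: (1/2,-1): +√(3/5)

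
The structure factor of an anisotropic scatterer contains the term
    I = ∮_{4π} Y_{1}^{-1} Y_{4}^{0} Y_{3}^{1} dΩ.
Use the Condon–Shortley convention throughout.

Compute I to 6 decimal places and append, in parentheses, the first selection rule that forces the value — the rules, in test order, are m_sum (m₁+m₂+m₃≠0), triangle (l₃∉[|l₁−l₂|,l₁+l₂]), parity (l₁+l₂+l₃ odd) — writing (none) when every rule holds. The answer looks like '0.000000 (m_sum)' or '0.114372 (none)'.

0.150786 (none)

m-sum 0 ✓  L=8 even ✓  3≤3≤5 ✓
Π(2lᵢ+1) = 3×9×7 = 189
triangle coeff Δ(1,4,3) = 1/252
Σ_t [1,1]: t=1:−1/36 = -1/36
(3j)²=4/63 [(1 4 3; 0 0 0)], sign=+1
Σ_t [2,2]: t=2:+1/96 = 1/96
(3j)²=1/42 [(1 4 3; -1 0 1)], sign=+1
⇒ 4πI² = 2/7
I = (+1)√(2/7/(4π)) = 0.15078601
No selection rule forces the value: the integral is nonzero (none).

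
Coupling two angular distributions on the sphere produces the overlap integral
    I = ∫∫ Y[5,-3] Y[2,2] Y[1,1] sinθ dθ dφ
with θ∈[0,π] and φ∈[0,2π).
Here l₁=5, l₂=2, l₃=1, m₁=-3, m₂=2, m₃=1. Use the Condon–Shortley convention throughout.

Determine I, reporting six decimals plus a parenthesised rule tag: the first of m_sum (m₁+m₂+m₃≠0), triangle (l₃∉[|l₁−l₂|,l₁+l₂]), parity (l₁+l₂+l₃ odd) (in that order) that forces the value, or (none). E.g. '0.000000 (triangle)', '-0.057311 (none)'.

0.000000 (triangle)

triangle: need 3≤l₃≤7, have 1; I=0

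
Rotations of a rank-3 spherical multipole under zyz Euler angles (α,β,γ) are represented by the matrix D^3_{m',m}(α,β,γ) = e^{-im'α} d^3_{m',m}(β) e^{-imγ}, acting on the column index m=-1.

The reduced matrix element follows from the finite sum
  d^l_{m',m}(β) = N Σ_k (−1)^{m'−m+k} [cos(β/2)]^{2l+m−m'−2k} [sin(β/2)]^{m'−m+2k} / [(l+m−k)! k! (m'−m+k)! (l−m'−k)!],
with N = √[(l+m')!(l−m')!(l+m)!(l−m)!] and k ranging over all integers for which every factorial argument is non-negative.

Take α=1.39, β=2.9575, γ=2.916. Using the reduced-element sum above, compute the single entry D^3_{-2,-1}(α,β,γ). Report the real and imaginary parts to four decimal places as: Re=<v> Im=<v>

Split into d^3_{-2,-1}(β=2.9575) × two z-phases.
c=cos(2.957500/2)=0.091916, s=sin(2.957500/2)=0.995767; N=√[1·120·2·24]=75.894664
The bounds max(0,m−m')=1 and min(l+m,l−m')=2 give 2 terms
  k=1: (−1)^0·75.8947/(24)·0.0919^5·0.9958^1 = +0.000021
  k=2: (−1)^1·75.8947/(12)·0.0919^3·0.9958^3 = -0.004849
d^3_{-2,-1}(2.9575) = +0.000021 -0.004849 = -0.004829
Attach z-rotation phases: D = e^{-i(-2)(1.3900)}·(-0.004829)·e^{-i(-1)(2.9160)} = -0.004020+0.002675i

Re=-0.0040 Im=0.0027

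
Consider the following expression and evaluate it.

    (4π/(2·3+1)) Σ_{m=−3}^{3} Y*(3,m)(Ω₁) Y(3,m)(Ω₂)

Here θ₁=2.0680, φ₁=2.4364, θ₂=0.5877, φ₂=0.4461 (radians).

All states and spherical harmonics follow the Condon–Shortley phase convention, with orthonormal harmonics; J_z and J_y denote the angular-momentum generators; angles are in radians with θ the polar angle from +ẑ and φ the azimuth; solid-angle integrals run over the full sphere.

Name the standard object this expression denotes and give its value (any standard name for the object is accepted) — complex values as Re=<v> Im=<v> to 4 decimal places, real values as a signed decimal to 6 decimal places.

This sum is the spherical-harmonic addition theorem: it equals the Legendre polynomial P_l(cos γ) of the angle γ between the two directions.
Addition theorem: P_3(cos γ) = (4π/7) Σ_m Y*_{lm}(Ω₁) Y_{lm}(Ω₂), m = −3…3:
  term(m=-3) = 0.01917 - 0.00619j   from Y*(Ω₁)=0.14680 + 0.24227j, Y(Ω₂)=0.01639 - 0.06920j
  term(m=-2) = 0.06579 + 0.07325j   from Y*(Ω₁)=-0.06015 + 0.37173j, Y(Ω₂)=0.16412 - 0.20353j
  term(m=-1) = -0.00702 + 0.01574j   from Y*(Ω₁)=-0.02974 + 0.02532j, Y(Ω₂)=0.39814 - 0.19041j
  term(m=+0) = 0.04766 + 0.00000j   from Y*(Ω₁)=0.33151 + 0.00000j, Y(Ω₂)=0.14377 + 0.00000j
  term(m=+1) = -0.00702 - 0.01574j   from Y*(Ω₁)=0.02974 + 0.02532j, Y(Ω₂)=-0.39814 - 0.19041j
  term(m=+2) = 0.06579 - 0.07325j   from Y*(Ω₁)=-0.06015 - 0.37173j, Y(Ω₂)=0.16412 + 0.20353j
  term(m=+3) = 0.01917 + 0.00619j   from Y*(Ω₁)=-0.14680 + 0.24227j, Y(Ω₂)=-0.01639 - 0.06920j
Accumulated sum 0.20354 - 0.00000j; after 4π/(2l+1) scaling, 0.36539 - 0.00000j ⇒ P_3 = 0.365390

Legendre polynomial (addition theorem), +0.365390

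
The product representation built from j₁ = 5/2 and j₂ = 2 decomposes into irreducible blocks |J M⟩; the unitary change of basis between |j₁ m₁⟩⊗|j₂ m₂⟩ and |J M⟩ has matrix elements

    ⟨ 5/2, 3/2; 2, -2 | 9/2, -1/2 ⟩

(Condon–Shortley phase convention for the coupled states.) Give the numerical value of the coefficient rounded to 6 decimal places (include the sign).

+√(5/126) = +0.199205

√[10·0!5!4!/10! · 4!1!0!4!4!5!] = √(92160/7)
  +(−1)^0/∏(0,0,1,0,4,4)! = 1/576  (running 1/576)
⟨..|..⟩ = √(92160/7)·(1/576) = +0.199205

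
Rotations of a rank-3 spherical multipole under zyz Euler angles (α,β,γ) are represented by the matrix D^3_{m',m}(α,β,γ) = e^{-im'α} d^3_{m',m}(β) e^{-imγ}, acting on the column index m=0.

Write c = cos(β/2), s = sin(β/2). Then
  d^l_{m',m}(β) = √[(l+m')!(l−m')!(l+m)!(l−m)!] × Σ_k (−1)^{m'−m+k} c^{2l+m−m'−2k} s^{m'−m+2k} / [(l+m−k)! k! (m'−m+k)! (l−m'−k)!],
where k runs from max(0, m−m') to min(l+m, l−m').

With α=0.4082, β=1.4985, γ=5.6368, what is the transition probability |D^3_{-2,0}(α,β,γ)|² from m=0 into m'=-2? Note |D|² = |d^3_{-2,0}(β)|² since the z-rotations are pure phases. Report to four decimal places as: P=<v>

First d^3_{-2,0}(β=1.4985), then the phase factors e^{-i(-2)α} and e^{-i(0)γ}:
c=cos(1.498500/2)=0.732200, s=sin(1.498500/2)=0.681090; N=√[1·120·6·6]=65.726707
k∈{2,3} keeps every argument non-negative
  k=2: (−1)^0·65.7267/(12)·0.7322^4·0.6811^2 = +0.730278
  k=3: (−1)^1·65.7267/(12)·0.7322^2·0.6811^4 = -0.631884
d^3_{-2,0}(1.4985) = +0.730278 -0.631884 = +0.098394
|D^3_{-2,0}|² = |d^3_{-2,0}(β)|² = (+0.098394)² = 0.009681 (the z-rotation phases have unit modulus)

P=0.0097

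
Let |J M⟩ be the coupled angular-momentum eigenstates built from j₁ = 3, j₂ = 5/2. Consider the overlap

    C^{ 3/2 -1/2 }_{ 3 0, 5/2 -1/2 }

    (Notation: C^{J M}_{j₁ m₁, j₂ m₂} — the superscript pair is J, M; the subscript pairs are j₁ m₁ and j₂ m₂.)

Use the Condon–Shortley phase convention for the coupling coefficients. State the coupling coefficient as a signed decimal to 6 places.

+√(4/35) = +0.338062

j₁+j₂−J=4  J+j₁−j₂=2  J−j₁+j₂=1  j₁+j₂+J+1=8
(j₁±m₁, j₂±m₂, J±M) = (3,3,2,3,1,2)
P² = 144/35
sum k=1..2:
  [1] −1/12 = -1/12
  [2] +1/4 = 1/4
S = 1/6
C² = P²·S² = 4/35 ; C = +0.338062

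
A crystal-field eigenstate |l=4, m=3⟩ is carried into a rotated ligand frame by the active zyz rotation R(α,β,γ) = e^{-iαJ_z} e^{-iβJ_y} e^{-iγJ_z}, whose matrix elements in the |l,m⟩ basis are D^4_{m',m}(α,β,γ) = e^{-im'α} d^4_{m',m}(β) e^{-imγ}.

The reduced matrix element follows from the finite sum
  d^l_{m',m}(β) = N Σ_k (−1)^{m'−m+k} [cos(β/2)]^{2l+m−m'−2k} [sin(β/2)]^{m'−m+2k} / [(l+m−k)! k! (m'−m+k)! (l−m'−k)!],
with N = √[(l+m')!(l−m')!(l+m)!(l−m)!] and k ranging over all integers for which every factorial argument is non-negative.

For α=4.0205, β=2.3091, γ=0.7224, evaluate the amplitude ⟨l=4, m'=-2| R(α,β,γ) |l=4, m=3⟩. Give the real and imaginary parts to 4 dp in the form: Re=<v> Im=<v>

Re=-0.3074 Im=0.1334

First d^4_{-2,3}(β=2.3091), then the phase factors e^{-i(-2)α} and e^{-i(3)γ}:
Half-angle: c=0.404330, s=0.914613. N=√(2·720·5040·1)=2693.993318
k∈{5,6} keeps every argument non-negative
  k=5: (−1)^0·2693.9933/(240)·0.4043^3·0.9146^5 = +0.474877
  k=6: (−1)^1·2693.9933/(720)·0.4043^1·0.9146^7 = -0.809957
d^4_{-2,3}(2.3091) = +0.474877 -0.809957 = -0.335081
D = (-0.185930+0.982563i)·(-0.335081)·(-0.561671-0.827361i) = -0.307391+0.133377i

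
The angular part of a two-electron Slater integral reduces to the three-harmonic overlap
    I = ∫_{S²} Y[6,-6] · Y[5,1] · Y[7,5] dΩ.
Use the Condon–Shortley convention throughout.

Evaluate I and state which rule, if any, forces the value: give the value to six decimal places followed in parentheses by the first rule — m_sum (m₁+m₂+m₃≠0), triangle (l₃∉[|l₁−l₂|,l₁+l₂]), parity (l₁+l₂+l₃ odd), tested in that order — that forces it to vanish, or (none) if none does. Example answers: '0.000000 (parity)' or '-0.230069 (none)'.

Checks pass: Σm=0; 18 even; l₃=7∈[1,11].
(2·6+1)(2·5+1)(2·7+1) = 2145
Δ: 4! 8! 6! / 19! → 1/174594420
sum: t=0:+1/4147200 t=1:−1/207360 t=2:+1/82944 t=3:−1/207360 t=4:+1/4147200 = 1/345600
3j²(6 5 7; 0 0 0) = Δ·Π!·Σ² = 420/46189  (sign -1)
sum: t=4:+1/46448640 = 1/46448640
3j²(6 5 7; -6 1 5) = Δ·Π!·Σ² = 2475/117572  (sign +1)
combine: 4πI² = 2145·420/46189·2475/117572 = 556875/1356277
take √, sign -1: I = -0.18075892
No selection rule forces the value: the integral is nonzero (none).

-0.180759 (none)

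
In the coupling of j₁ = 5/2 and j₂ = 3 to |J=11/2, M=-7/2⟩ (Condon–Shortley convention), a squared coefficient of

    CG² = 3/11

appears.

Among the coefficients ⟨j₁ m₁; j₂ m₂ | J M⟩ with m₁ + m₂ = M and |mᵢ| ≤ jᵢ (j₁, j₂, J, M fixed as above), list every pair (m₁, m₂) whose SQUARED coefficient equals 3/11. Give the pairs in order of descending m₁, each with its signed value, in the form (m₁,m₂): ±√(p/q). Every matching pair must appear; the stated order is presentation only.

Admissible pairs with m₁+m₂ = M = -7/2: (-5/2,-1), (-3/2,-2), (-1/2,-3)
  (m₁,m₂)=(-1/2,-3): CG² = 2/11, CG = +√(2/11)
  (m₁,m₂)=(-3/2,-2): CG² = 6/11, CG = +√(6/11)
  (m₁,m₂)=(-5/2,-1): CG² = 3/11, CG = +√(3/11)   ← matches the target
Pairs with CG² = 3/11: (-5/2,-1): +√(3/11)

(-5/2,-1): +√(3/11)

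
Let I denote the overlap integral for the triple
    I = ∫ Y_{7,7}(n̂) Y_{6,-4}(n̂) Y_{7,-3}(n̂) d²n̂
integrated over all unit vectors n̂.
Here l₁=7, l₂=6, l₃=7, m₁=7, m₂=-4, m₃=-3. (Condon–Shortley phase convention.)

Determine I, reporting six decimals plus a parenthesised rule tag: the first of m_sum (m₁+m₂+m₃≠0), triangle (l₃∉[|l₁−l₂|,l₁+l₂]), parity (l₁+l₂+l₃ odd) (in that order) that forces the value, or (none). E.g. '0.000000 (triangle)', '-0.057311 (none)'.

0.139650 (none)

m-sum 0 ✓  L=20 even ✓  1≤7≤13 ✓
Π(2lᵢ+1) = 15×13×15 = 2925
triangle coeff Δ(7,6,7) = 1/2444321880
Σ_t [0,6]: t=0:+1/2612736000 t=1:−1/20736000 t=2:+1/1658880 t=3:−1/746496 t=4:+1/1658880 t=5:−1/20736000 t=6:+1/2612736000 = -1/4354560
(3j)²=1000/138567 [(7 6 7; 0 0 0)], sign=+1
Σ_t [0,0]: t=0:+1/1393459200 = 1/1393459200
(3j)²=15/1292 [(7 6 7; 7 -4 -3)], sign=+1
⇒ 4πI² = 281250/1147619
I = (+1)√(281250/1147619/(4π)) = 0.13965049
No selection rule forces the value: the integral is nonzero (none).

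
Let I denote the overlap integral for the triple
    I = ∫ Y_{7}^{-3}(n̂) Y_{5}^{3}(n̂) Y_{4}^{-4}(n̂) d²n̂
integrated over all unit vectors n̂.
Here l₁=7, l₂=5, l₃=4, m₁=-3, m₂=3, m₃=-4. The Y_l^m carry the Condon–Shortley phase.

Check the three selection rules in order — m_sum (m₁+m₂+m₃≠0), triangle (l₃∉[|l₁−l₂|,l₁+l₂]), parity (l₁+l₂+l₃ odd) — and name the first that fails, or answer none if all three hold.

m_sum

Σmᵢ = -4  ✗
l₃∈[|l₁−l₂|,l₁+l₂]=[2,12], have l₃=4
Σlᵢ = 16 ⇒ even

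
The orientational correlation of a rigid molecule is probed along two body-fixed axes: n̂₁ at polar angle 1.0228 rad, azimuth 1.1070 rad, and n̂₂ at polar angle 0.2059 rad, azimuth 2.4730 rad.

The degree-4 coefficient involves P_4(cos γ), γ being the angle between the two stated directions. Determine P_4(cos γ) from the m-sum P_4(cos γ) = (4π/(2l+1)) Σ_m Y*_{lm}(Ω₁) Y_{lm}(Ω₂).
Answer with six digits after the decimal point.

Summing Y*_{l m}(θ₁,φ₁)·Y_{l m}(θ₂,φ₂) over m ∈ [−4, 4]; prefactor 4π/(2·4+1) = 1.396263:
  m=-4: Y*=(-0.065909, -0.225475)  Y=(-0.000690, 0.000348)  product (0.000124, 0.000133)
  m=-3: Y*=(-0.399025, -0.072366)  Y=(0.004412, -0.009495)  product (-0.002448, 0.003470)
  m=-2: Y*=(-0.131550, 0.175509)  Y=(0.018474, 0.077638)  product (-0.016056, -0.006971)
  m=-1: Y*=(-0.103530, -0.206983)  Y=(-0.275438, -0.217587)  product (-0.016521, 0.079538)
  m=+0: Y*=(-0.271252, -0.000000)  Y=(0.675884, 0.000000)  product (-0.183335, -0.000000)
  m=+1: Y*=(0.103530, -0.206983)  Y=(0.275438, -0.217587)  product (-0.016521, -0.079538)
  m=+2: Y*=(-0.131550, -0.175509)  Y=(0.018474, -0.077638)  product (-0.016056, 0.006971)
  m=+3: Y*=(0.399025, -0.072366)  Y=(-0.004412, -0.009495)  product (-0.002448, -0.003470)
  m=+4: Y*=(-0.065909, 0.225475)  Y=(-0.000690, -0.000348)  product (0.000124, -0.000133)
Σ over m = (-0.253136, 0.000000); ×(4π/9) → (-0.353445, 0.000000). Real part: -0.353445

-0.353445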